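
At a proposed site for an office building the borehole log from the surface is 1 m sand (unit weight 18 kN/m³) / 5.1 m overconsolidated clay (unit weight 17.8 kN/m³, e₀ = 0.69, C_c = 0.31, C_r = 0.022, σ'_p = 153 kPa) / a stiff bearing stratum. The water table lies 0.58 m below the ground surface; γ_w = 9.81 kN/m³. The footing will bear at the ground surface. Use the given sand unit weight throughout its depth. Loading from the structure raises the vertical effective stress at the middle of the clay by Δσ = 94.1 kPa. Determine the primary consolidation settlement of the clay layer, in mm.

Mid-depth of clay below the ground surface: z = 1 + 5.1/2 = 3.55 m.
Total vertical stress at mid-clay: σ_v = 18×1 + 17.8×2.55 = 63.39 kPa.
Pore pressure: u = 9.81×(3.55 − 0.58) = 29.136 kPa.
Initial effective stress: σ'_0 = σ_v − u = 63.39 − 29.136 = 34.254 kPa.
Final effective stress: σ'_f = 34.254 + 94.1 = 128.35 kPa.
σ'_f = 128.35 ≤ σ'_p = 153 kPa, so the clay remains overconsolidated and only the recompression index applies:
S_c = C_r·H/(1+e₀)·log₁₀(σ'_f/σ'_0) = 0.022×5.1/1.69×log₁₀(128.35/34.254)
    = 0.066392 × 0.57368 = 0.03809 m

S_c ≈ 38.1 mm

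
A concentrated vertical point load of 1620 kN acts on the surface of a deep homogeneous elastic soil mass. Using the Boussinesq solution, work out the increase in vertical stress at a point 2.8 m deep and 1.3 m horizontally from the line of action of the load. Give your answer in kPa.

Boussinesq vertical stress below a point load on an elastic half-space:
Δσ_z = 3P/(2πz²) · [1 + (r/z)²]^(−5/2)
r/z = 1.3/2.8 = 0.46429; [1+(r/z)²]^(−5/2) = 0.61384.
Δσ_z = 3×1620/(2π×2.8²) × 0.61384 = 98.66 × 0.61384 = 60.56 kPa

Δσ_z ≈ 60.6 kPa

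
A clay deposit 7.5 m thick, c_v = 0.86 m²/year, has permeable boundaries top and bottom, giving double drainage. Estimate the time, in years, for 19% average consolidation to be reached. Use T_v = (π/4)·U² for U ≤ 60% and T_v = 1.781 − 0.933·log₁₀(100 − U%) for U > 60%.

t ≈ 0.464 years

Drainage path length: H_d = H/2 = 3.75 m (double drainage).
U ≤ 60%: T_v = (π/4)·U² = (π/4)×0.19² = 0.028353.
t = T_v·H_d²/c_v = 0.028353×3.75²/0.86 = 0.4636 years.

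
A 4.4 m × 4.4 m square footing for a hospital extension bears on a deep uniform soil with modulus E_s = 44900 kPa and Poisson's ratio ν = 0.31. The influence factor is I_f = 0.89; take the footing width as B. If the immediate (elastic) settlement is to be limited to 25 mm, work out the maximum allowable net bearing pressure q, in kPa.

S_e = q·B·(1−ν²)/E_s · I_f  ⇒  q = S_e·E_s / (B·(1−ν²)·I_f).
q = 0.025 × 44900 / (4.4 × 0.9039 × 0.89) = 317.1 kPa

q ≈ 317 kPa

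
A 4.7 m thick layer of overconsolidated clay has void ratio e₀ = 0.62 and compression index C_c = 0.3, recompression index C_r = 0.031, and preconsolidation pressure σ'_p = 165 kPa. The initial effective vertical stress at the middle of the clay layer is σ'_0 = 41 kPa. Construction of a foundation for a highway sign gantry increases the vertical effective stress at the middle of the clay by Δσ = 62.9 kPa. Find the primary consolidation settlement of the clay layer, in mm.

Final effective stress: σ'_f = 41 + 62.9 = 103.9 kPa.
σ'_f = 103.9 ≤ σ'_p = 165 kPa, so the clay remains overconsolidated and only the recompression index applies:
S_c = C_r·H/(1+e₀)·log₁₀(σ'_f/σ'_0) = 0.031×4.7/1.62×log₁₀(103.9/41)
    = 0.089937 × 0.40383 = 0.03632 m

S_c ≈ 36.3 mm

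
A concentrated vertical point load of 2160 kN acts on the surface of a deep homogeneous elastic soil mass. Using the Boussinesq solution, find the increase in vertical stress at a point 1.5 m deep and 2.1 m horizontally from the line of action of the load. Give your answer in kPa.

Boussinesq vertical stress below a point load on an elastic half-space:
Δσ_z = 3P/(2πz²) · [1 + (r/z)²]^(−5/2)
r/z = 2.1/1.5 = 1.4; [1+(r/z)²]^(−5/2) = 0.066339.
Δσ_z = 3×2160/(2π×1.5²) × 0.066339 = 458.37 × 0.066339 = 30.41 kPa

Δσ_z ≈ 30.4 kPa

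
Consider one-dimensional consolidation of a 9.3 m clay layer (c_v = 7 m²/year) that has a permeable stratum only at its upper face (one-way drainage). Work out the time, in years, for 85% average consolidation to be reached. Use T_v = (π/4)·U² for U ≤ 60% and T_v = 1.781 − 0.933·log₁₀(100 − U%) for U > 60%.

Drainage path length: H_d = H = 9.3 m (single drainage).
U > 60%: T_v = 1.781 − 0.933·log₁₀(100 − 85) = 0.68371.
t = T_v·H_d²/c_v = 0.68371×9.3²/7 = 8.448 years.

t ≈ 8.45 years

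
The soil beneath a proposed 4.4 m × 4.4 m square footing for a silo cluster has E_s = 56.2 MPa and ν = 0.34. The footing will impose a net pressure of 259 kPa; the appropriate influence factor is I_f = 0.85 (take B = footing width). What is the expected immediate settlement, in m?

S_e ≈ 0.0152 m

Immediate (elastic) settlement: S_e = q·B·(1−ν²)/E_s · I_f.
E_s = 56.2 MPa = 56200 kPa.
S_e = 259 × 4.4 × (1 − 0.34²) / 56200 × 0.85
    = 259 × 4.4 × 0.8844 / 56200 × 0.85
    = 0.01524 m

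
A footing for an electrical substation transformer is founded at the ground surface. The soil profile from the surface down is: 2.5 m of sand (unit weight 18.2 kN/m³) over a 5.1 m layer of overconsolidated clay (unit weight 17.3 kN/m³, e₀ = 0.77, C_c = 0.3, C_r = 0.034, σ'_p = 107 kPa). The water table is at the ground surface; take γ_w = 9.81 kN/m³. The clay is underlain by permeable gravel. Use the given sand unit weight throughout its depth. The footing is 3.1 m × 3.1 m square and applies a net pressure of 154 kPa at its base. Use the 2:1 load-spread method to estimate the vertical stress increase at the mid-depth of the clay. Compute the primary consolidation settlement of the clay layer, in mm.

Mid-depth of clay below the ground surface: z = 2.5 + 5.1/2 = 5.05 m.
Total vertical stress at mid-clay: σ_v = 18.2×2.5 + 17.3×2.55 = 89.615 kPa.
Pore pressure: u = 9.81×(5.05 − 0) = 49.541 kPa.
Initial effective stress: σ'_0 = σ_v − u = 89.615 − 49.541 = 40.074 kPa.
Stress increase at mid-clay by the 2:1 spreading method:
Δσ = qBL/((B+z)(L+z)) = 154×3.1×3.1/((3.1+5.05)(3.1+5.05)) = 22.281 kPa
Final effective stress: σ'_f = 40.074 + 22.281 = 62.355 kPa.
σ'_f = 62.355 ≤ σ'_p = 107 kPa, so the clay remains overconsolidated and only the recompression index applies:
S_c = C_r·H/(1+e₀)·log₁₀(σ'_f/σ'_0) = 0.034×5.1/1.77×log₁₀(62.355/40.074)
    = 0.097968 × 0.19201 = 0.01881 m

S_c ≈ 18.8 mm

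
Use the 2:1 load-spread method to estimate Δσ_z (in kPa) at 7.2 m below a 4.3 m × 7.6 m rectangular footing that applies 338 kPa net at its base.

By the 2:1 method the load spreads at 1 horizontal : 2 vertical, so at depth z the loaded area has grown by z in each plan dimension:
Δσ = qBL/((B+z)(L+z)) = 338×4.3×7.6/((4.3+7.2)(7.6+7.2)) = 64.899 kPa

Δσ_z ≈ 64.9 kPa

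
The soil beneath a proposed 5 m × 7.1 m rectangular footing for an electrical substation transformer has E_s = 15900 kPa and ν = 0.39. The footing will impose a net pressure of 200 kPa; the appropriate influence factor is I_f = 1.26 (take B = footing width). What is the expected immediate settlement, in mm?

Immediate (elastic) settlement: S_e = q·B·(1−ν²)/E_s · I_f.
S_e = 200 × 5 × (1 − 0.39²) / 15900 × 1.26
    = 200 × 5 × 0.8479 / 15900 × 1.26
    = 0.06719 m = 67.19 mm

S_e ≈ 67.2 mm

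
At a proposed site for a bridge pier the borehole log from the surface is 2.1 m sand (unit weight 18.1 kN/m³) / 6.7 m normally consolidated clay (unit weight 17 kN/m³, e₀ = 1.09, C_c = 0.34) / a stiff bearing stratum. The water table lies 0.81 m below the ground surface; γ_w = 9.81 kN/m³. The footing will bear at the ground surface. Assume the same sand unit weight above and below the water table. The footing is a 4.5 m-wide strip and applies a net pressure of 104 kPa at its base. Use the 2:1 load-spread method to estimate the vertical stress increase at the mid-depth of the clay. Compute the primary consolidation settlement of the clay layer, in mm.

S_c ≈ 316 mm

Mid-depth of clay below the ground surface: z = 2.1 + 6.7/2 = 5.45 m.
Total vertical stress at mid-clay: σ_v = 18.1×2.1 + 17×3.35 = 94.96 kPa.
Pore pressure: u = 9.81×(5.45 − 0.81) = 45.518 kPa.
Initial effective stress: σ'_0 = σ_v − u = 94.96 − 45.518 = 49.442 kPa.
Stress increase at mid-clay by the 2:1 spreading method:
Δσ = qB/(B+z) = 104×4.5/(4.5+5.45) = 47.035 kPa
Final effective stress: σ'_f = σ'_0 + Δσ = 49.442 + 47.035 = 96.477 kPa.
Normally consolidated clay, so the full stress increment lies on the virgin compression line:
S_c = C_c·H/(1+e₀)·log₁₀(σ'_f/σ'_0) = 0.34×6.7/(1+1.09)×log₁₀(96.477/49.442)
    = 1.09 × 0.29033 = 0.3165 m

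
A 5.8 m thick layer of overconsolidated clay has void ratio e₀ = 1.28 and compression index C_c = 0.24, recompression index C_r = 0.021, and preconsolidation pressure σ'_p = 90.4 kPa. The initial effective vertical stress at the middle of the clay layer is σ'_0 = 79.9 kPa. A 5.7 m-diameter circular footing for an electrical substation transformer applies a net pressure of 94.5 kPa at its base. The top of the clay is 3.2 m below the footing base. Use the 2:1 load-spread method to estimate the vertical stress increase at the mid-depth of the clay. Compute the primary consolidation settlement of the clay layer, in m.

Mid-depth of clay below the footing base: z = 3.2 + 5.8/2 = 6.1 m.
Stress increase at mid-clay by the 2:1 spreading method:
Δσ ≈ qD²/(D+z)² = 94.5×5.7²/(5.7+6.1)² = 22.05 kPa
Final effective stress: σ'_f = 79.9 + 22.05 = 101.95 kPa.
σ'_f = 101.95 > σ'_p = 90.4 kPa, so the stress path crosses the preconsolidation pressure — recompression up to σ'_p, then virgin compression beyond:
S_c = H/(1+e₀)·[C_r·log₁₀(σ'_p/σ'_0) + C_c·log₁₀(σ'_f/σ'_p)]
    = 5.8/2.28 × [0.021×log₁₀(90.4/79.9) + 0.24×log₁₀(101.95/90.4)]
    = 2.5439 × [0.0011261 + 0.012533] = 0.03475 m

S_c ≈ 0.0347 m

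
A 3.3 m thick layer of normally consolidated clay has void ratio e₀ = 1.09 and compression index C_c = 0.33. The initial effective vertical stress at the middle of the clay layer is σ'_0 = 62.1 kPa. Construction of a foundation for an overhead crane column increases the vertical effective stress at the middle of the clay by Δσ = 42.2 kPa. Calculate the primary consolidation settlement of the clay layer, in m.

S_c ≈ 0.117 m

Final effective stress: σ'_f = σ'_0 + Δσ = 62.1 + 42.2 = 104.3 kPa.
Normally consolidated clay, so the full stress increment lies on the virgin compression line:
S_c = C_c·H/(1+e₀)·log₁₀(σ'_f/σ'_0) = 0.33×3.3/(1+1.09)×log₁₀(104.3/62.1)
    = 0.52105 × 0.22519 = 0.1173 m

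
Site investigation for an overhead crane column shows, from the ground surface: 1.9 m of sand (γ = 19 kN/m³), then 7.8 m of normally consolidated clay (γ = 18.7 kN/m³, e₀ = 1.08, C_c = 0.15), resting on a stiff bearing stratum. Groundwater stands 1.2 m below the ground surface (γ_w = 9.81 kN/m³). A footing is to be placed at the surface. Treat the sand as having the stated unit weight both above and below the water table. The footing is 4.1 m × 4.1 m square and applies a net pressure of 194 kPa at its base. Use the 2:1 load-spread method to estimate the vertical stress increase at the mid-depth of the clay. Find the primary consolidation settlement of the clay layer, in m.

Mid-depth of clay below the ground surface: z = 1.9 + 7.8/2 = 5.8 m.
Total vertical stress at mid-clay: σ_v = 19×1.9 + 18.7×3.9 = 109.03 kPa.
Pore pressure: u = 9.81×(5.8 − 1.2) = 45.126 kPa.
Initial effective stress: σ'_0 = σ_v − u = 109.03 − 45.126 = 63.904 kPa.
Stress increase at mid-clay by the 2:1 spreading method:
Δσ = qBL/((B+z)(L+z)) = 194×4.1×4.1/((4.1+5.8)(4.1+5.8)) = 33.274 kPa
Final effective stress: σ'_f = σ'_0 + Δσ = 63.904 + 33.274 = 97.178 kPa.
Normally consolidated clay, so the full stress increment lies on the virgin compression line:
S_c = C_c·H/(1+e₀)·log₁₀(σ'_f/σ'_0) = 0.15×7.8/(1+1.08)×log₁₀(97.178/63.904)
    = 0.5625 × 0.18204 = 0.1024 m

S_c ≈ 0.102 m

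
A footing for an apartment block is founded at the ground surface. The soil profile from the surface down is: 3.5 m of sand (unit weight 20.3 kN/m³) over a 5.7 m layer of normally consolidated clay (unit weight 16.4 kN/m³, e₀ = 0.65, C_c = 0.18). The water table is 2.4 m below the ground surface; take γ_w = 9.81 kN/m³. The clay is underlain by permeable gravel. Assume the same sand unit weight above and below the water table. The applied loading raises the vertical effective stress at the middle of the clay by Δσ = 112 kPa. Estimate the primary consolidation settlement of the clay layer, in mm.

S_c ≈ 238 mm

Mid-depth of clay below the ground surface: z = 3.5 + 5.7/2 = 6.35 m.
Total vertical stress at mid-clay: σ_v = 20.3×3.5 + 16.4×2.85 = 117.79 kPa.
Pore pressure: u = 9.81×(6.35 − 2.4) = 38.75 kPa.
Initial effective stress: σ'_0 = σ_v − u = 117.79 − 38.75 = 79.04 kPa.
Final effective stress: σ'_f = σ'_0 + Δσ = 79.04 + 112 = 191.04 kPa.
Normally consolidated clay, so the full stress increment lies on the virgin compression line:
S_c = C_c·H/(1+e₀)·log₁₀(σ'_f/σ'_0) = 0.18×5.7/(1+0.65)×log₁₀(191.04/79.04)
    = 0.62182 × 0.38328 = 0.2383 m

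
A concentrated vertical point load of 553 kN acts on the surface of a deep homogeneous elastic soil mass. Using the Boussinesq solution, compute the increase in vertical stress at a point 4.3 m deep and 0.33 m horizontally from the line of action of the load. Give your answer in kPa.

Boussinesq vertical stress below a point load on an elastic half-space:
Δσ_z = 3P/(2πz²) · [1 + (r/z)²]^(−5/2)
r/z = 0.33/4.3 = 0.076744; [1+(r/z)²]^(−5/2) = 0.98543.
Δσ_z = 3×553/(2π×4.3²) × 0.98543 = 14.28 × 0.98543 = 14.07 kPa

Δσ_z ≈ 14.1 kPa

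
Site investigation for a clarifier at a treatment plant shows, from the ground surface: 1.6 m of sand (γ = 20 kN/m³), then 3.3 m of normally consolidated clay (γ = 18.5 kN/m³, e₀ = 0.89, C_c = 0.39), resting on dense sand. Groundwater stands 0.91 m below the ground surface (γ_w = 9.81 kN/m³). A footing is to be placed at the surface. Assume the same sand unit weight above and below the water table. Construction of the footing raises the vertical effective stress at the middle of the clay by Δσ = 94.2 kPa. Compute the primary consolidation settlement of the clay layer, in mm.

Mid-depth of clay below the ground surface: z = 1.6 + 3.3/2 = 3.25 m.
Total vertical stress at mid-clay: σ_v = 20×1.6 + 18.5×1.65 = 62.525 kPa.
Pore pressure: u = 9.81×(3.25 − 0.91) = 22.955 kPa.
Initial effective stress: σ'_0 = σ_v − u = 62.525 − 22.955 = 39.57 kPa.
Final effective stress: σ'_f = σ'_0 + Δσ = 39.57 + 94.2 = 133.77 kPa.
Normally consolidated clay, so the full stress increment lies on the virgin compression line:
S_c = C_c·H/(1+e₀)·log₁₀(σ'_f/σ'_0) = 0.39×3.3/(1+0.89)×log₁₀(133.77/39.57)
    = 0.68095 × 0.52899 = 0.3602 m

S_c ≈ 360 mm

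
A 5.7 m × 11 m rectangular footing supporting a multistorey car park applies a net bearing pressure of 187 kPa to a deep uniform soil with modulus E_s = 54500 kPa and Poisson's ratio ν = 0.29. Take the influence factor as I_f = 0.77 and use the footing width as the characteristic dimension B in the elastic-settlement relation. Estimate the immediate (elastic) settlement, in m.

Immediate (elastic) settlement: S_e = q·B·(1−ν²)/E_s · I_f.
S_e = 187 × 5.7 × (1 − 0.29²) / 54500 × 0.77
    = 187 × 5.7 × 0.9159 / 54500 × 0.77
    = 0.01379 m

S_e ≈ 0.0138 m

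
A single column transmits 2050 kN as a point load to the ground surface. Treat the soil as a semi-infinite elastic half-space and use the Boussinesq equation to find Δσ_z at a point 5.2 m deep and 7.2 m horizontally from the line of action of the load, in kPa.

Δσ_z ≈ 2.49 kPa

Boussinesq vertical stress below a point load on an elastic half-space:
Δσ_z = 3P/(2πz²) · [1 + (r/z)²]^(−5/2)
r/z = 7.2/5.2 = 1.3846; [1+(r/z)²]^(−5/2) = 0.068802.
Δσ_z = 3×2050/(2π×5.2²) × 0.068802 = 36.198 × 0.068802 = 2.49 kPa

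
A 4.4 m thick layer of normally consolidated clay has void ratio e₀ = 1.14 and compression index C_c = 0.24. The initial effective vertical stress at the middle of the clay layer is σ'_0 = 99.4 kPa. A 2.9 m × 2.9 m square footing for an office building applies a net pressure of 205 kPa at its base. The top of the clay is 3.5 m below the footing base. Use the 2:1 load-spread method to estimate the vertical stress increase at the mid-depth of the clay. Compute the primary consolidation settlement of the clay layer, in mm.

S_c ≈ 45.1 mm

Mid-depth of clay below the footing base: z = 3.5 + 4.4/2 = 5.7 m.
Stress increase at mid-clay by the 2:1 spreading method:
Δσ = qBL/((B+z)(L+z)) = 205×2.9×2.9/((2.9+5.7)(2.9+5.7)) = 23.311 kPa
Final effective stress: σ'_f = σ'_0 + Δσ = 99.4 + 23.311 = 122.71 kPa.
Normally consolidated clay, so the full stress increment lies on the virgin compression line:
S_c = C_c·H/(1+e₀)·log₁₀(σ'_f/σ'_0) = 0.24×4.4/(1+1.14)×log₁₀(122.71/99.4)
    = 0.49346 × 0.091494 = 0.04515 m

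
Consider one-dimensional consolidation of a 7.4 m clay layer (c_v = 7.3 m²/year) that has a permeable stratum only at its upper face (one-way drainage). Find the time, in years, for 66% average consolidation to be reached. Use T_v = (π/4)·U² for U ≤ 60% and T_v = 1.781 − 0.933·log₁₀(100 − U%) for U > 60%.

Drainage path length: H_d = H = 7.4 m (single drainage).
U > 60%: T_v = 1.781 − 0.933·log₁₀(100 − 66) = 0.35213.
t = T_v·H_d²/c_v = 0.35213×7.4²/7.3 = 2.641 years.

t ≈ 2.64 years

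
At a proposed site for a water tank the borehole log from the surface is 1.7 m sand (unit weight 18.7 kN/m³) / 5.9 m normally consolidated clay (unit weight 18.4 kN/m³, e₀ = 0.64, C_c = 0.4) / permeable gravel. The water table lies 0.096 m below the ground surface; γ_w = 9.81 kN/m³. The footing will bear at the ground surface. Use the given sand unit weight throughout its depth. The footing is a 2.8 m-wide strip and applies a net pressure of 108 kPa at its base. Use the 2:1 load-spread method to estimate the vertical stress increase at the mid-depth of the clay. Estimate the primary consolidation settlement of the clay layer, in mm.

Mid-depth of clay below the ground surface: z = 1.7 + 5.9/2 = 4.65 m.
Total vertical stress at mid-clay: σ_v = 18.7×1.7 + 18.4×2.95 = 86.07 kPa.
Pore pressure: u = 9.81×(4.65 − 0.096) = 44.675 kPa.
Initial effective stress: σ'_0 = σ_v − u = 86.07 − 44.675 = 41.395 kPa.
Stress increase at mid-clay by the 2:1 spreading method:
Δσ = qB/(B+z) = 108×2.8/(2.8+4.65) = 40.591 kPa
Final effective stress: σ'_f = σ'_0 + Δσ = 41.395 + 40.591 = 81.986 kPa.
Normally consolidated clay, so the full stress increment lies on the virgin compression line:
S_c = C_c·H/(1+e₀)·log₁₀(σ'_f/σ'_0) = 0.4×5.9/(1+0.64)×log₁₀(81.986/41.395)
    = 1.439 × 0.29679 = 0.4271 m

S_c ≈ 427 mm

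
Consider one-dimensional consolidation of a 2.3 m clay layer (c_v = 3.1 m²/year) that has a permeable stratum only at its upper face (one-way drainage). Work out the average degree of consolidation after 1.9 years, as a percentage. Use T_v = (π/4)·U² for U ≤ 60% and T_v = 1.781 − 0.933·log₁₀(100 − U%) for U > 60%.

Drainage path length: H_d = H = 2.3 m (single drainage).
T_v = c_v·t/H_d² = 3.1×1.9/2.3² = 1.1134.
T_v = 1.1134 corresponds to the U > 60% branch:
U = 1 − 10^((1.781 − T_v)/0.933)/100 = 0.9481

U ≈ 94.8 %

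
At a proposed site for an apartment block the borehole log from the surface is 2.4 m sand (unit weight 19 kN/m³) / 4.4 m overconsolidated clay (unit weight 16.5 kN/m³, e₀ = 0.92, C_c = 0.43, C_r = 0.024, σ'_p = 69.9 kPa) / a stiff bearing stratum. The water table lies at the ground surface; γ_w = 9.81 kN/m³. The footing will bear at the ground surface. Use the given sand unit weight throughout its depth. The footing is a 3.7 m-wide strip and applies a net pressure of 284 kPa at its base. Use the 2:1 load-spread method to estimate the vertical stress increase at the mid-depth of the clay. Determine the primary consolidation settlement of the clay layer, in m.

S_c ≈ 0.379 m

Mid-depth of clay below the ground surface: z = 2.4 + 4.4/2 = 4.6 m.
Total vertical stress at mid-clay: σ_v = 19×2.4 + 16.5×2.2 = 81.9 kPa.
Pore pressure: u = 9.81×(4.6 − 0) = 45.126 kPa.
Initial effective stress: σ'_0 = σ_v − u = 81.9 − 45.126 = 36.774 kPa.
Stress increase at mid-clay by the 2:1 spreading method:
Δσ = qB/(B+z) = 284×3.7/(3.7+4.6) = 126.6 kPa
Final effective stress: σ'_f = 36.774 + 126.6 = 163.37 kPa.
σ'_f = 163.37 > σ'_p = 69.9 kPa, so the stress path crosses the preconsolidation pressure — recompression up to σ'_p, then virgin compression beyond:
S_c = H/(1+e₀)·[C_r·log₁₀(σ'_p/σ'_0) + C_c·log₁₀(σ'_f/σ'_p)]
    = 4.4/1.92 × [0.024×log₁₀(69.9/36.774) + 0.43×log₁₀(163.37/69.9)]
    = 2.2917 × [0.0066945 + 0.15854] = 0.3787 m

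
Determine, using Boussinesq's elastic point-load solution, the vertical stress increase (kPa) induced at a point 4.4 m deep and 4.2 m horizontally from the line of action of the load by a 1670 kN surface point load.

Boussinesq vertical stress below a point load on an elastic half-space:
Δσ_z = 3P/(2πz²) · [1 + (r/z)²]^(−5/2)
r/z = 4.2/4.4 = 0.95455; [1+(r/z)²]^(−5/2) = 0.19804.
Δσ_z = 3×1670/(2π×4.4²) × 0.19804 = 41.186 × 0.19804 = 8.156 kPa

Δσ_z ≈ 8.16 kPa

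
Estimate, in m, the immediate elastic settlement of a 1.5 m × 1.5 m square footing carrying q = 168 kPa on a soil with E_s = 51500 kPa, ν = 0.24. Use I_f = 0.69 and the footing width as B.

S_e ≈ 0.00318 m

Immediate (elastic) settlement: S_e = q·B·(1−ν²)/E_s · I_f.
S_e = 168 × 1.5 × (1 − 0.24²) / 51500 × 0.69
    = 168 × 1.5 × 0.9424 / 51500 × 0.69
    = 0.003182 m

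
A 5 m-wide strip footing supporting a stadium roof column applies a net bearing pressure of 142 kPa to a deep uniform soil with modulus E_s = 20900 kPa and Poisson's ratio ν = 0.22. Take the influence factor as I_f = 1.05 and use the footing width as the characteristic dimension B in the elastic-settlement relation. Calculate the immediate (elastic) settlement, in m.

Immediate (elastic) settlement: S_e = q·B·(1−ν²)/E_s · I_f.
S_e = 142 × 5 × (1 − 0.22²) / 20900 × 1.05
    = 142 × 5 × 0.9516 / 20900 × 1.05
    = 0.03394 m

S_e ≈ 0.0339 m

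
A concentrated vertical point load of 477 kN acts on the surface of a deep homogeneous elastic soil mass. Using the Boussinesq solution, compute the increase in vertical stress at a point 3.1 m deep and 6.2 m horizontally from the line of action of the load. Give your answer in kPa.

Δσ_z ≈ 0.424 kPa

Boussinesq vertical stress below a point load on an elastic half-space:
Δσ_z = 3P/(2πz²) · [1 + (r/z)²]^(−5/2)
r/z = 6.2/3.1 = 2; [1+(r/z)²]^(−5/2) = 0.017889.
Δσ_z = 3×477/(2π×3.1²) × 0.017889 = 23.699 × 0.017889 = 0.424 kPa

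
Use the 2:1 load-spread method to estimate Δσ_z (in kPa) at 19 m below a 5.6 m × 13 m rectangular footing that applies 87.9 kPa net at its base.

By the 2:1 method the load spreads at 1 horizontal : 2 vertical, so at depth z the loaded area has grown by z in each plan dimension:
Δσ = qBL/((B+z)(L+z)) = 87.9×5.6×13/((5.6+19)(13+19)) = 8.129 kPa

Δσ_z ≈ 8.13 kPa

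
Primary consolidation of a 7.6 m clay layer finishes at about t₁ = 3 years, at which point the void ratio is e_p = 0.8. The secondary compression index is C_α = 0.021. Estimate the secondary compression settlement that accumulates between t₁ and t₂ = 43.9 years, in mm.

S_s ≈ 103 mm

Secondary compression: S_s = C_α·H/(1+e_p)·log₁₀(t₂/t₁)
S_s = 0.021×7.6/(1+0.8)×log₁₀(43.9/3)
    = 0.08867 × 1.165 = 0.1033 m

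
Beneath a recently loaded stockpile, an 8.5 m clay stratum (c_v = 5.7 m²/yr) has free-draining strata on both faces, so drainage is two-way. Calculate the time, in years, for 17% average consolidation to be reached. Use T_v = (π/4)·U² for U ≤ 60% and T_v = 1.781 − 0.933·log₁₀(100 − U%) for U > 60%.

t ≈ 0.0719 years

Drainage path length: H_d = H/2 = 4.25 m (double drainage).
U ≤ 60%: T_v = (π/4)·U² = (π/4)×0.17² = 0.022698.
t = T_v·H_d²/c_v = 0.022698×4.25²/5.7 = 0.07193 years.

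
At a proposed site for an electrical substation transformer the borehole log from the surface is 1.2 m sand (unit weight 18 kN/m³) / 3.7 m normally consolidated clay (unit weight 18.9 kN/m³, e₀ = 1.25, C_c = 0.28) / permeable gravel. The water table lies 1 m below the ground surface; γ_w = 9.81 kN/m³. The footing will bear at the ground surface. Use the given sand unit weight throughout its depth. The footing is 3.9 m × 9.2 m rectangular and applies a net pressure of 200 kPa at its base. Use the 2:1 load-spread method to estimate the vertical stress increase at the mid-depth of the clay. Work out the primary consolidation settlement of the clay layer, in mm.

S_c ≈ 239 mm

Mid-depth of clay below the ground surface: z = 1.2 + 3.7/2 = 3.05 m.
Total vertical stress at mid-clay: σ_v = 18×1.2 + 18.9×1.85 = 56.565 kPa.
Pore pressure: u = 9.81×(3.05 − 1) = 20.11 kPa.
Initial effective stress: σ'_0 = σ_v − u = 56.565 − 20.11 = 36.455 kPa.
Stress increase at mid-clay by the 2:1 spreading method:
Δσ = qBL/((B+z)(L+z)) = 200×3.9×9.2/((3.9+3.05)(9.2+3.05)) = 84.287 kPa
Final effective stress: σ'_f = σ'_0 + Δσ = 36.455 + 84.287 = 120.74 kPa.
Normally consolidated clay, so the full stress increment lies on the virgin compression line:
S_c = C_c·H/(1+e₀)·log₁₀(σ'_f/σ'_0) = 0.28×3.7/(1+1.25)×log₁₀(120.74/36.455)
    = 0.46044 × 0.52009 = 0.2395 m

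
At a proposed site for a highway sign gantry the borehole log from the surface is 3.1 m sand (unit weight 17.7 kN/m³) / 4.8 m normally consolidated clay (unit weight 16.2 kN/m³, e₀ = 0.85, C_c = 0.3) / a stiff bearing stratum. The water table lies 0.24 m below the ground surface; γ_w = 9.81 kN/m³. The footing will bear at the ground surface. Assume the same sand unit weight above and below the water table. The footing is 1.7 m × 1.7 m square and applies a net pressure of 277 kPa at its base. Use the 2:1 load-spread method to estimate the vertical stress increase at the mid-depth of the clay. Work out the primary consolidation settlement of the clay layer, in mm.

Mid-depth of clay below the ground surface: z = 3.1 + 4.8/2 = 5.5 m.
Total vertical stress at mid-clay: σ_v = 17.7×3.1 + 16.2×2.4 = 93.75 kPa.
Pore pressure: u = 9.81×(5.5 − 0.24) = 51.601 kPa.
Initial effective stress: σ'_0 = σ_v − u = 93.75 − 51.601 = 42.149 kPa.
Stress increase at mid-clay by the 2:1 spreading method:
Δσ = qBL/((B+z)(L+z)) = 277×1.7×1.7/((1.7+5.5)(1.7+5.5)) = 15.442 kPa
Final effective stress: σ'_f = σ'_0 + Δσ = 42.149 + 15.442 = 57.591 kPa.
Normally consolidated clay, so the full stress increment lies on the virgin compression line:
S_c = C_c·H/(1+e₀)·log₁₀(σ'_f/σ'_0) = 0.3×4.8/(1+0.85)×log₁₀(57.591/42.149)
    = 0.77838 × 0.13557 = 0.1055 m

S_c ≈ 106 mm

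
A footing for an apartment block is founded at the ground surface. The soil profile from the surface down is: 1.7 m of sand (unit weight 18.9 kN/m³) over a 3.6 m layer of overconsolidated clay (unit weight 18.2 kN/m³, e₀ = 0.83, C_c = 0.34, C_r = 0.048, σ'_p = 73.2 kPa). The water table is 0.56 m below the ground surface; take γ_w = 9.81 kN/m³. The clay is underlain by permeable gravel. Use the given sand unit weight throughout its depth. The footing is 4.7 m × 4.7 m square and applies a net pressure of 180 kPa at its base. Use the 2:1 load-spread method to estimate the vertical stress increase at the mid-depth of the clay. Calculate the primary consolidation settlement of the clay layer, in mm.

S_c ≈ 105 mm

Mid-depth of clay below the ground surface: z = 1.7 + 3.6/2 = 3.5 m.
Total vertical stress at mid-clay: σ_v = 18.9×1.7 + 18.2×1.8 = 64.89 kPa.
Pore pressure: u = 9.81×(3.5 − 0.56) = 28.841 kPa.
Initial effective stress: σ'_0 = σ_v − u = 64.89 − 28.841 = 36.049 kPa.
Stress increase at mid-clay by the 2:1 spreading method:
Δσ = qBL/((B+z)(L+z)) = 180×4.7×4.7/((4.7+3.5)(4.7+3.5)) = 59.134 kPa
Final effective stress: σ'_f = 36.049 + 59.134 = 95.183 kPa.
σ'_f = 95.183 > σ'_p = 73.2 kPa, so the stress path crosses the preconsolidation pressure — recompression up to σ'_p, then virgin compression beyond:
S_c = H/(1+e₀)·[C_r·log₁₀(σ'_p/σ'_0) + C_c·log₁₀(σ'_f/σ'_p)]
    = 3.6/1.83 × [0.048×log₁₀(73.2/36.049) + 0.34×log₁₀(95.183/73.2)]
    = 1.9672 × [0.014766 + 0.038776] = 0.1053 m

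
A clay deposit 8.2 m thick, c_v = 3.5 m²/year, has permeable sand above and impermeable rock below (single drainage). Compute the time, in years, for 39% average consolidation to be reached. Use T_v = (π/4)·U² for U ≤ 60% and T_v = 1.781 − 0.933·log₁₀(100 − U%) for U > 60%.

Drainage path length: H_d = H = 8.2 m (single drainage).
U ≤ 60%: T_v = (π/4)·U² = (π/4)×0.39² = 0.11946.
t = T_v·H_d²/c_v = 0.11946×8.2²/3.5 = 2.295 years.

t ≈ 2.29 years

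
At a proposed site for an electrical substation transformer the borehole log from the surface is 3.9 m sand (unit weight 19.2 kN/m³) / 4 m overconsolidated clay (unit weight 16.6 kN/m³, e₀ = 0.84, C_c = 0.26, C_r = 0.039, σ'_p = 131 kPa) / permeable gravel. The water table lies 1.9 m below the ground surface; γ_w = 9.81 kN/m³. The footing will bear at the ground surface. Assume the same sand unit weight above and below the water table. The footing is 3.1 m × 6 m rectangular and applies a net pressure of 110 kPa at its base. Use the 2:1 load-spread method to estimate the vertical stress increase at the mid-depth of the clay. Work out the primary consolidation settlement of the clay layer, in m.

Mid-depth of clay below the ground surface: z = 3.9 + 4/2 = 5.9 m.
Total vertical stress at mid-clay: σ_v = 19.2×3.9 + 16.6×2 = 108.08 kPa.
Pore pressure: u = 9.81×(5.9 − 1.9) = 39.24 kPa.
Initial effective stress: σ'_0 = σ_v − u = 108.08 − 39.24 = 68.84 kPa.
Stress increase at mid-clay by the 2:1 spreading method:
Δσ = qBL/((B+z)(L+z)) = 110×3.1×6/((3.1+5.9)(6+5.9)) = 19.104 kPa
Final effective stress: σ'_f = 68.84 + 19.104 = 87.944 kPa.
σ'_f = 87.944 ≤ σ'_p = 131 kPa, so the clay remains overconsolidated and only the recompression index applies:
S_c = C_r·H/(1+e₀)·log₁₀(σ'_f/σ'_0) = 0.039×4/1.84×log₁₀(87.944/68.84)
    = 0.084782 × 0.10637 = 0.009018 m

S_c ≈ 0.00902 m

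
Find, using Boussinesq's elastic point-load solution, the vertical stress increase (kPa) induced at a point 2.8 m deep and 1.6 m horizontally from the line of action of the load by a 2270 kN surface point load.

Δσ_z ≈ 68.2 kPa

Boussinesq vertical stress below a point load on an elastic half-space:
Δσ_z = 3P/(2πz²) · [1 + (r/z)²]^(−5/2)
r/z = 1.6/2.8 = 0.57143; [1+(r/z)²]^(−5/2) = 0.49341.
Δσ_z = 3×2270/(2π×2.8²) × 0.49341 = 138.25 × 0.49341 = 68.21 kPa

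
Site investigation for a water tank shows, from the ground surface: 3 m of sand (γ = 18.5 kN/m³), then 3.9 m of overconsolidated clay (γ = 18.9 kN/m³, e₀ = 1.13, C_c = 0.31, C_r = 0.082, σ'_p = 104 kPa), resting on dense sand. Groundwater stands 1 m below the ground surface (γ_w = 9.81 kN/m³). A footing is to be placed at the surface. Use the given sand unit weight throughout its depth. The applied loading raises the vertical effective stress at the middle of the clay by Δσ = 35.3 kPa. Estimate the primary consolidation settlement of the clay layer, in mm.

S_c ≈ 33 mm

Mid-depth of clay below the ground surface: z = 3 + 3.9/2 = 4.95 m.
Total vertical stress at mid-clay: σ_v = 18.5×3 + 18.9×1.95 = 92.355 kPa.
Pore pressure: u = 9.81×(4.95 − 1) = 38.75 kPa.
Initial effective stress: σ'_0 = σ_v − u = 92.355 − 38.75 = 53.605 kPa.
Final effective stress: σ'_f = 53.605 + 35.3 = 88.905 kPa.
σ'_f = 88.905 ≤ σ'_p = 104 kPa, so the clay remains overconsolidated and only the recompression index applies:
S_c = C_r·H/(1+e₀)·log₁₀(σ'_f/σ'_0) = 0.082×3.9/2.13×log₁₀(88.905/53.605)
    = 0.15014 × 0.21972 = 0.03299 m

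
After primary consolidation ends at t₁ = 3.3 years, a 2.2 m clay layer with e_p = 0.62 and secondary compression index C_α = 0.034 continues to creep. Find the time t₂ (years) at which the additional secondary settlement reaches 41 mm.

t₂ ≈ 25.5 years

S_s = C_α·H/(1+e_p)·log₁₀(t₂/t₁) ⇒ log₁₀(t₂/t₁) = S_s·(1+e_p)/(C_α·H).
log₁₀(t₂/t₁) = 0.041 × (1+0.62) / (0.034×2.2) = 0.888
t₂ = t₁ × 10^0.888 = 3.3 × 7.726 = 25.5 years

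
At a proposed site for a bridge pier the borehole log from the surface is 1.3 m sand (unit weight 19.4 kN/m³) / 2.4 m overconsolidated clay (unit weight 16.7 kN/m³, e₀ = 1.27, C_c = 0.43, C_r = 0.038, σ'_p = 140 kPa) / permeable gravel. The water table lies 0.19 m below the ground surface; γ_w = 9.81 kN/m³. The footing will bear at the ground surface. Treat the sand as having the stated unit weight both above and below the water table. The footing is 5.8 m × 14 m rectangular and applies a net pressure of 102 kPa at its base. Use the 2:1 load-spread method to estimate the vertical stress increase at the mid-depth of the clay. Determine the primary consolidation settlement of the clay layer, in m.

S_c ≈ 0.0227 m

Mid-depth of clay below the ground surface: z = 1.3 + 2.4/2 = 2.5 m.
Total vertical stress at mid-clay: σ_v = 19.4×1.3 + 16.7×1.2 = 45.26 kPa.
Pore pressure: u = 9.81×(2.5 − 0.19) = 22.661 kPa.
Initial effective stress: σ'_0 = σ_v − u = 45.26 − 22.661 = 22.599 kPa.
Stress increase at mid-clay by the 2:1 spreading method:
Δσ = qBL/((B+z)(L+z)) = 102×5.8×14/((5.8+2.5)(14+2.5)) = 60.478 kPa
Final effective stress: σ'_f = 22.599 + 60.478 = 83.077 kPa.
σ'_f = 83.077 ≤ σ'_p = 140 kPa, so the clay remains overconsolidated and only the recompression index applies:
S_c = C_r·H/(1+e₀)·log₁₀(σ'_f/σ'_0) = 0.038×2.4/2.27×log₁₀(83.077/22.599)
    = 0.040177 × 0.56539 = 0.02272 m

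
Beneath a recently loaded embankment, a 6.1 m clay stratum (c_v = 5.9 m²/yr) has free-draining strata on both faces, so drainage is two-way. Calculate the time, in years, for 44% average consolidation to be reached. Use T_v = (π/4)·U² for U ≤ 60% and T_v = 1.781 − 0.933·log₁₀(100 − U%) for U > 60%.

t ≈ 0.24 years

Drainage path length: H_d = H/2 = 3.05 m (double drainage).
U ≤ 60%: T_v = (π/4)·U² = (π/4)×0.44² = 0.15205.
t = T_v·H_d²/c_v = 0.15205×3.05²/5.9 = 0.2397 years.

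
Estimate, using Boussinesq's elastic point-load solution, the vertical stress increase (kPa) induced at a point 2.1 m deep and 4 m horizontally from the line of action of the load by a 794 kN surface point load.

Boussinesq vertical stress below a point load on an elastic half-space:
Δσ_z = 3P/(2πz²) · [1 + (r/z)²]^(−5/2)
r/z = 4/2.1 = 1.9048; [1+(r/z)²]^(−5/2) = 0.021701.
Δσ_z = 3×794/(2π×2.1²) × 0.021701 = 85.965 × 0.021701 = 1.866 kPa

Δσ_z ≈ 1.87 kPa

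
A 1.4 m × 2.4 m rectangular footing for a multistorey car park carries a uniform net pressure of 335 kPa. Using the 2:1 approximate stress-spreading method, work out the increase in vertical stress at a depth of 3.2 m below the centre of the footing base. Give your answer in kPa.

Δσ_z ≈ 43.7 kPa

By the 2:1 method the load spreads at 1 horizontal : 2 vertical, so at depth z the loaded area has grown by z in each plan dimension:
Δσ = qBL/((B+z)(L+z)) = 335×1.4×2.4/((1.4+3.2)(2.4+3.2)) = 43.696 kPa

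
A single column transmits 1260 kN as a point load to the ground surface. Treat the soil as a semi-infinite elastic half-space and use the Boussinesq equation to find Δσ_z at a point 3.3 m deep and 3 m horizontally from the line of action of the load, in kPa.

Boussinesq vertical stress below a point load on an elastic half-space:
Δσ_z = 3P/(2πz²) · [1 + (r/z)²]^(−5/2)
r/z = 3/3.3 = 0.90909; [1+(r/z)²]^(−5/2) = 0.22181.
Δσ_z = 3×1260/(2π×3.3²) × 0.22181 = 55.244 × 0.22181 = 12.25 kPa

Δσ_z ≈ 12.3 kPa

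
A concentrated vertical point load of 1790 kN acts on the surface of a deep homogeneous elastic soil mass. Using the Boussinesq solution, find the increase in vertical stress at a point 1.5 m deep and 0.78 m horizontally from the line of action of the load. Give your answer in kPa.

Boussinesq vertical stress below a point load on an elastic half-space:
Δσ_z = 3P/(2πz²) · [1 + (r/z)²]^(−5/2)
r/z = 0.78/1.5 = 0.52; [1+(r/z)²]^(−5/2) = 0.54973.
Δσ_z = 3×1790/(2π×1.5²) × 0.54973 = 379.85 × 0.54973 = 208.8 kPa

Δσ_z ≈ 209 kPa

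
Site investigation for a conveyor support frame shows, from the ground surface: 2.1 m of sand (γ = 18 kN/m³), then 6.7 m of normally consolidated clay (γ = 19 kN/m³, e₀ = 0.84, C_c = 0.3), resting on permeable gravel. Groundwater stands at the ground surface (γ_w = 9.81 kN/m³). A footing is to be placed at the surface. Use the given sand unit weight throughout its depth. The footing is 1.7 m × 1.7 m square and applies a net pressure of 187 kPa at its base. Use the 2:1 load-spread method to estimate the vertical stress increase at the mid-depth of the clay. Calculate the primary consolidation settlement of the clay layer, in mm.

Mid-depth of clay below the ground surface: z = 2.1 + 6.7/2 = 5.45 m.
Total vertical stress at mid-clay: σ_v = 18×2.1 + 19×3.35 = 101.45 kPa.
Pore pressure: u = 9.81×(5.45 − 0) = 53.465 kPa.
Initial effective stress: σ'_0 = σ_v − u = 101.45 − 53.465 = 47.985 kPa.
Stress increase at mid-clay by the 2:1 spreading method:
Δσ = qBL/((B+z)(L+z)) = 187×1.7×1.7/((1.7+5.45)(1.7+5.45)) = 10.571 kPa
Final effective stress: σ'_f = σ'_0 + Δσ = 47.985 + 10.571 = 58.556 kPa.
Normally consolidated clay, so the full stress increment lies on the virgin compression line:
S_c = C_c·H/(1+e₀)·log₁₀(σ'_f/σ'_0) = 0.3×6.7/(1+0.84)×log₁₀(58.556/47.985)
    = 1.0924 × 0.086466 = 0.09446 m

S_c ≈ 94.5 mm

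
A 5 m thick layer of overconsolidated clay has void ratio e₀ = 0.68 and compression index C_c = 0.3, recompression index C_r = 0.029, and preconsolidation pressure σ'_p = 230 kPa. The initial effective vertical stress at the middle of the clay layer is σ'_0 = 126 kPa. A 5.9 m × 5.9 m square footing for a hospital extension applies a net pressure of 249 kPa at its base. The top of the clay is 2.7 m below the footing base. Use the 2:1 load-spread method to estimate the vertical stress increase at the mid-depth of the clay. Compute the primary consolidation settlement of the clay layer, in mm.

Mid-depth of clay below the footing base: z = 2.7 + 5/2 = 5.2 m.
Stress increase at mid-clay by the 2:1 spreading method:
Δσ = qBL/((B+z)(L+z)) = 249×5.9×5.9/((5.9+5.2)(5.9+5.2)) = 70.349 kPa
Final effective stress: σ'_f = 126 + 70.349 = 196.35 kPa.
σ'_f = 196.35 ≤ σ'_p = 230 kPa, so the clay remains overconsolidated and only the recompression index applies:
S_c = C_r·H/(1+e₀)·log₁₀(σ'_f/σ'_0) = 0.029×5/1.68×log₁₀(196.35/126)
    = 0.08631 × 0.19266 = 0.01663 m

S_c ≈ 16.6 mm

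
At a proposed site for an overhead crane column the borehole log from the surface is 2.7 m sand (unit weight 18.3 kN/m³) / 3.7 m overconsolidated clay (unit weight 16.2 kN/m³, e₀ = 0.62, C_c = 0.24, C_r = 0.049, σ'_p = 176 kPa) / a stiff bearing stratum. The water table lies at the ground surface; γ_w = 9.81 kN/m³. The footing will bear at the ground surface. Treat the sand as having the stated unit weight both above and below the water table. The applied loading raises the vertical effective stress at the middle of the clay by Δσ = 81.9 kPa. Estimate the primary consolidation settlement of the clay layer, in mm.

S_c ≈ 58.9 mm

Mid-depth of clay below the ground surface: z = 2.7 + 3.7/2 = 4.55 m.
Total vertical stress at mid-clay: σ_v = 18.3×2.7 + 16.2×1.85 = 79.38 kPa.
Pore pressure: u = 9.81×(4.55 − 0) = 44.636 kPa.
Initial effective stress: σ'_0 = σ_v − u = 79.38 − 44.636 = 34.744 kPa.
Final effective stress: σ'_f = 34.744 + 81.9 = 116.64 kPa.
σ'_f = 116.64 ≤ σ'_p = 176 kPa, so the clay remains overconsolidated and only the recompression index applies:
S_c = C_r·H/(1+e₀)·log₁₀(σ'_f/σ'_0) = 0.049×3.7/1.62×log₁₀(116.64/34.744)
    = 0.11192 × 0.52597 = 0.05886 m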